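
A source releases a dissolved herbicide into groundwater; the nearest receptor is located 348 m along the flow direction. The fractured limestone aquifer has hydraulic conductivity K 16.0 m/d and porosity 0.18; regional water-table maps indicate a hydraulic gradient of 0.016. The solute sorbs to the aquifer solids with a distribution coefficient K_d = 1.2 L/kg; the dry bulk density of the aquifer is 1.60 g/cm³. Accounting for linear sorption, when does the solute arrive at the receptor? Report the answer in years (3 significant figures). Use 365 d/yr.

7.82 years

Darcy flux q = K·i = 16.0 × 0.016 = 0.2560 m/d
Average linear velocity = 0.2560 / 0.18 = 1.422 m/d
Retardation R = 1 + ρ_b·K_d/n = 1 + 1.60×1.2/0.18 = 11.67
Contaminant velocity v_c = v/R = 1.422/11.67 = 0.1219 m/d
t = L/v_c = 348/0.1219 = 2855 d
   = 2855/365 = 7.82 yr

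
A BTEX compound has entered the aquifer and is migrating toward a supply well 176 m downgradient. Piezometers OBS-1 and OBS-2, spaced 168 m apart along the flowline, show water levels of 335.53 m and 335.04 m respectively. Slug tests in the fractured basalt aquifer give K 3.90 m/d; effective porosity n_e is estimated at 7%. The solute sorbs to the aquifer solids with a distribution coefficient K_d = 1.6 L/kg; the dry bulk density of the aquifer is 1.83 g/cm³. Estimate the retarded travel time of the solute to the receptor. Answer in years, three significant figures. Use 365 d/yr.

127 years

Hydraulic gradient i = (335.53 − 335.04) / 168 = 0.49 / 168 = 0.002917
Specific discharge q = 3.90 × 0.002917 = 0.01138 m/d
v = Ki/n = 3.90·0.002917/0.07 = 0.1625 m/d
Retardation R = 1 + ρ_b·K_d/n = 1 + 1.83×1.6/0.07 = 42.83
Contaminant velocity v_c = v/R = 0.1625/42.83 = 0.003794 m/d
t = L/v_c = 176/0.003794 = 46390 d
   = 46390/365 = 127 yr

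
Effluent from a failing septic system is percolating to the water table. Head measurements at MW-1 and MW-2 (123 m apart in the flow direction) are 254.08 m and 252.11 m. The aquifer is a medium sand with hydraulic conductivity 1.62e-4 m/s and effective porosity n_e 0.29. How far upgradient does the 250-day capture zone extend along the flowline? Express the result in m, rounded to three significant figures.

193 m

Hydraulic gradient i = (254.08 − 252.11) / 123 = 1.97 / 123 = 0.01602
K = 1.62e-4 m/s × 86400 s/d = 14.00 m/d
Darcy flux q = K·i = 14.00 × 0.01602 = 0.2242 m/d
v = Ki/n = 14.00·0.01602/0.29 = 0.7730 m/d
L = v × T = 0.7730 × 250 = 193.3 m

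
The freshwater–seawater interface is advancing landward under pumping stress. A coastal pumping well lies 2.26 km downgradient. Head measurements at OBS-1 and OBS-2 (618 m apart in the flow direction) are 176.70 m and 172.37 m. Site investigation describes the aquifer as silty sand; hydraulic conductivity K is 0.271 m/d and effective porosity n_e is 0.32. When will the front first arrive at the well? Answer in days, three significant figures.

381000 days

Hydraulic gradient i = (176.70 − 172.37) / 618 = 4.33 / 618 = 0.007006
Darcy flux q = K·i = 0.271 × 0.007006 = 0.001899 m/d
Seepage velocity v = q / n = 0.001899 / 0.32 = 0.005934 m/d
L = 2.26 km = 2260 m
t = L / v = 2260 / 0.005934 = 380900 d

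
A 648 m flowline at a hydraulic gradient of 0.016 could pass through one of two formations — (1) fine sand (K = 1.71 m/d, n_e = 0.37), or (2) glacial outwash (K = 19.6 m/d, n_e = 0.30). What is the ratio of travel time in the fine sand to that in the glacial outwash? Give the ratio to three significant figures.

Unit 1 (fine sand): v = 1.71×0.016/0.37 = 0.07395 m/d, t = 648/0.07395 = 8763 d
Unit 2 (glacial outwash): v = 19.6×0.016/0.30 = 1.045 m/d, t = 648/1.045 = 619.9 d
t(fine sand) / t(glacial outwash) = 8763/619.9 = 14.1

14.1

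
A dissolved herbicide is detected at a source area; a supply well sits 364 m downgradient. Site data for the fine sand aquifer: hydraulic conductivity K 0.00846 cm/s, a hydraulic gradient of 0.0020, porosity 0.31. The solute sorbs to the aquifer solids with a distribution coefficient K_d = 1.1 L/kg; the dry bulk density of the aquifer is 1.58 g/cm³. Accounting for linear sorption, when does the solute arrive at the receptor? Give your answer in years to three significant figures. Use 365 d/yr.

K = 0.00846 cm/s × 864 = 7.309 m/d
Darcy flux q = K·i = 7.309 × 0.0020 = 0.01462 m/d
v_s = q/n_e = 0.01462/0.31 = 0.04716 m/d
Retardation R = 1 + ρ_b·K_d/n = 1 + 1.58×1.1/0.31 = 6.606
Contaminant velocity v_c = v/R = 0.04716/6.606 = 0.007138 m/d
t = L/v_c = 364/0.007138 = 50990 d
   = 50990/365 = 140 yr

140 years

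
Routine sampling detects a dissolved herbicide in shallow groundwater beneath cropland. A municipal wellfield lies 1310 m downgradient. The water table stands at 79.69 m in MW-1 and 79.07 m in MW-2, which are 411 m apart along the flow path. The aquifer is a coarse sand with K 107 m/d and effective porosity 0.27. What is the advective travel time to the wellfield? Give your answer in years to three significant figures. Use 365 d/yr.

Hydraulic gradient i = (79.69 − 79.07) / 411 = 0.62 / 411 = 0.001509
q = Ki = 107 × 0.001509 = 0.1614 m/d
Average linear velocity = 0.1614 / 0.27 = 0.5978 m/d
t = L / v = 1310 / 0.5978 = 2191 d
   = 2191 / 365 = 6.00 yr

6.00 years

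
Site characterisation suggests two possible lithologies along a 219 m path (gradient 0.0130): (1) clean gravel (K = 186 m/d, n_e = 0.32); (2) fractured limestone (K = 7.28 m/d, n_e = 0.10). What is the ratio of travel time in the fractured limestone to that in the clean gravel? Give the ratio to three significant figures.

7.98

Unit 1 (clean gravel): v = 186×0.013/0.32 = 7.556 m/d, t = 219/7.556 = 28.98 d
Unit 2 (fractured limestone): v = 7.28×0.013/0.10 = 0.9464 m/d, t = 219/0.9464 = 231.4 d
t(fractured limestone) / t(clean gravel) = 231.4/28.98 = 7.98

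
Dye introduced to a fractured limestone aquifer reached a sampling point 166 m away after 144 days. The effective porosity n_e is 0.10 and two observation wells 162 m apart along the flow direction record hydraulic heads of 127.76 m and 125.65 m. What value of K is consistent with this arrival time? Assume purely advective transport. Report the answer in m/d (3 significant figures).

8.85 m/d

Hydraulic gradient i = (127.76 − 125.65) / 162 = 2.11 / 162 = 0.01302
v = L / t = 166 / 144 = 1.153 m/d
K = v · n / i = 1.153 × 0.10 / 0.01302 = 8.85 m/d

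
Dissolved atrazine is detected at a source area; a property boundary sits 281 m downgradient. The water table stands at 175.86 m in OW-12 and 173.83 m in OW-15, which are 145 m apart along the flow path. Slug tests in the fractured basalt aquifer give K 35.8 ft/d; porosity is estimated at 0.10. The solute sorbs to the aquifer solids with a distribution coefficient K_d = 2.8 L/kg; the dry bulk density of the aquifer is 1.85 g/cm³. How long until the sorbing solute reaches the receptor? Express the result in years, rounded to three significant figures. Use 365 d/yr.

26.6 years

Hydraulic gradient i = (175.86 − 173.83) / 145 = 2.03 / 145 = 0.01400
K = 35.8 ft/d × 0.3048 = 10.91 m/d
q = Ki = 10.91 × 0.01400 = 0.1528 m/d
v = Ki/n = 10.91·0.01400/0.10 = 1.528 m/d
Retardation R = 1 + ρ_b·K_d/n = 1 + 1.85×2.8/0.10 = 52.80
Contaminant velocity v_c = v/R = 1.528/52.80 = 0.02893 m/d
t = L/v_c = 281/0.02893 = 9712 d
   = 9712/365 = 26.6 yr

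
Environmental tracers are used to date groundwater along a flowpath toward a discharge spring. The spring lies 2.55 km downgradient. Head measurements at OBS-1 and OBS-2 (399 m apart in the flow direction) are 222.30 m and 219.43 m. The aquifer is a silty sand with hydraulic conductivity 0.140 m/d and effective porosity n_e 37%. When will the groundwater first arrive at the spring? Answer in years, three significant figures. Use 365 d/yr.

Hydraulic gradient i = (222.30 − 219.43) / 399 = 2.87 / 399 = 0.007193
q = Ki = 0.140 × 0.007193 = 0.001007 m/d
Seepage velocity v = q / n = 0.001007 / 0.37 = 0.002722 m/d
L = 2.55 km = 2550 m
t = L / v = 2550 / 0.002722 = 936900 d
   = 936900 / 365 = 2570 yr

2570 years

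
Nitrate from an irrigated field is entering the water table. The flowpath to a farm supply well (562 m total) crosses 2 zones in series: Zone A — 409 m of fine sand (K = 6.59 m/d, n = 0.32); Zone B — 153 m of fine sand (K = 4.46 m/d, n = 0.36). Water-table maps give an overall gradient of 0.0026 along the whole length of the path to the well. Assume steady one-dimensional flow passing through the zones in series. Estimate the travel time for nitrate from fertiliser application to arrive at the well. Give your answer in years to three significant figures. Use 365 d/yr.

Steady 1-D flow in series ⇒ the Darcy flux q is identical in every zone and the zone head losses add (resistances L/K in series).
Σ(L/K) = 409/6.59 + 153/4.46 = 62.06 + 34.30 = 96.37 d
K_eq = L_total / Σ(L/K) = 562 / 96.37 = 5.832 m/d
q = K_eq · i = 5.832 × 0.0026 = 0.01516 m/d (same in every zone)
Zone A: v = q/n = 0.01516/0.32 = 0.04738 m/d → t_A = 409/0.04738 = 8632 d
Zone B: v = q/n = 0.01516/0.36 = 0.04212 m/d → t_B = 153/0.04212 = 3633 d
Total t = 8632 + 3633 = 12260 d
   = 12260 / 365 = 33.6 yr

33.6 years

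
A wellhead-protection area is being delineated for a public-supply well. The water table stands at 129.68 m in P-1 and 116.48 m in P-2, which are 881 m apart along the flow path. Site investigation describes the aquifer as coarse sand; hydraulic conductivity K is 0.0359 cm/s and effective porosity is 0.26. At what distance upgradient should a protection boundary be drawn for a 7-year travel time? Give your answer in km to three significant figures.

4.57 km

Hydraulic gradient i = (129.68 − 116.48) / 881 = 13.20 / 881 = 0.01498
K = 0.0359 cm/s × 864 = 31.02 m/d
Specific discharge q = 31.02 × 0.01498 = 0.4647 m/d
v_s = q/n_e = 0.4647/0.26 = 1.787 m/d
T = 7 yr × 365 = 2555 d
L = v × T = 1.787 × 2555 = 4567 m
   = 4.57 km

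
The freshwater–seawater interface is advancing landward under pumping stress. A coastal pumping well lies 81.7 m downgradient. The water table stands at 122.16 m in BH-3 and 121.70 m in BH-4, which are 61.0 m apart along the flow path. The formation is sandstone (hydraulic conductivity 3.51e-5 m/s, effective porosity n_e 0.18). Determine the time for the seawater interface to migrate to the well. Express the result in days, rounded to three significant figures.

643 days

Hydraulic gradient i = (122.16 − 121.70) / 61.0 = 0.46 / 61.0 = 0.007541
K = 3.51e-5 m/s × 86400 s/d = 3.033 m/d
Specific discharge q = 3.033 × 0.007541 = 0.02287 m/d
v_s = q/n_e = 0.02287/0.18 = 0.1271 m/d
t = L / v = 81.7 / 0.1271 = 643.1 d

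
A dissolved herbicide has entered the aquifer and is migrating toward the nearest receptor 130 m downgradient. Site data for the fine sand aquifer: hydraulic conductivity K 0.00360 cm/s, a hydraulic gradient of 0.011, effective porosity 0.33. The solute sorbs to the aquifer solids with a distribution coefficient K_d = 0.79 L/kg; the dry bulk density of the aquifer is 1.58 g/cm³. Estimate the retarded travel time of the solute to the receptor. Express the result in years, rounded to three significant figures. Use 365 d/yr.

16.4 years

K = 0.00360 cm/s × 864 = 3.110 m/d
q = Ki = 3.110 × 0.011 = 0.03421 m/d
v = Ki/n = 3.110·0.011/0.33 = 0.1037 m/d
Retardation R = 1 + ρ_b·K_d/n = 1 + 1.58×0.79/0.33 = 4.782
Contaminant velocity v_c = v/R = 0.1037/4.782 = 0.02168 m/d
t = L/v_c = 130/0.02168 = 5996 d
   = 5996/365 = 16.4 yr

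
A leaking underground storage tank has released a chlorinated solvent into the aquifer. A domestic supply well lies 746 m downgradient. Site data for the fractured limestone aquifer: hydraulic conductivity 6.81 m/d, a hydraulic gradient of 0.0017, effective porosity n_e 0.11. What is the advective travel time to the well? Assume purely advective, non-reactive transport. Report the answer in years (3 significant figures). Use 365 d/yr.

Specific discharge q = 6.81 × 0.0017 = 0.01158 m/d
Average linear velocity = 0.01158 / 0.11 = 0.1052 m/d
t = L / v = 746 / 0.1052 = 7088 d
   = 7088 / 365 = 19.4 yr

19.4 years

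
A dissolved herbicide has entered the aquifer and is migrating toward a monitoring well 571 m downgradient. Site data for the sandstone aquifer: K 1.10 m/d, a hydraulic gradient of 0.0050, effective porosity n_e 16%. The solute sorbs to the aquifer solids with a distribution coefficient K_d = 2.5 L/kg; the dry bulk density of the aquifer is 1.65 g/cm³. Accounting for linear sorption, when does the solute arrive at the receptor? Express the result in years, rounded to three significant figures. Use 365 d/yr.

q = Ki = 1.10 × 0.0050 = 0.005500 m/d
v = Ki/n = 1.10·0.0050/0.16 = 0.03438 m/d
Retardation R = 1 + ρ_b·K_d/n = 1 + 1.65×2.5/0.16 = 26.78
Contaminant velocity v_c = v/R = 0.03438/26.78 = 0.001284 m/d
t = L/v_c = 571/0.001284 = 444900 d
   = 444900/365 = 1220 yr

1220 years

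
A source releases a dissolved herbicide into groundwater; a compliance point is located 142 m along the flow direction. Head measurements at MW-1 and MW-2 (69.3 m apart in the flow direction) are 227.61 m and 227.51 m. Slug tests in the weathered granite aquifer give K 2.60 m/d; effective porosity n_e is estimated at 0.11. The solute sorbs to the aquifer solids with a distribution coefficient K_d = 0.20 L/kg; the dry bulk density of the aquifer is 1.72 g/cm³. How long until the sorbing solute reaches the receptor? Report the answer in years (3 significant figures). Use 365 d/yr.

Hydraulic gradient i = (227.61 − 227.51) / 69.3 = 0.10 / 69.3 = 0.001443
Specific discharge q = 2.60 × 0.001443 = 0.003752 m/d
v_s = q/n_e = 0.003752/0.11 = 0.03411 m/d
Retardation R = 1 + ρ_b·K_d/n = 1 + 1.72×0.20/0.11 = 4.127
Contaminant velocity v_c = v/R = 0.03411/4.127 = 0.008264 m/d
t = L/v_c = 142/0.008264 = 17180 d
   = 17180/365 = 47.1 yr

47.1 years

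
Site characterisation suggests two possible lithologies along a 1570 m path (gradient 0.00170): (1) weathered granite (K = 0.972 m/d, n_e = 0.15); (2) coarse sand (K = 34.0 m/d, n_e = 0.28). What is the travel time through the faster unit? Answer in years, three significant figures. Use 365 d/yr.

20.8 years

Unit 1 (weathered granite): v = 0.972×0.0017/0.15 = 0.01102 m/d, t = 1570/0.01102 = 142500 d
Unit 2 (coarse sand): v = 34.0×0.0017/0.28 = 0.2064 m/d, t = 1570/0.2064 = 7606 d
Faster: 7606 d / 365 = 20.8 yr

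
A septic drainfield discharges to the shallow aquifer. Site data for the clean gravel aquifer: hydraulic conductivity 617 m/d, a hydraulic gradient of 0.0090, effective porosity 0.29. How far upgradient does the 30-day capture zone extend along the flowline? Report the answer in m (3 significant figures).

574 m

Specific discharge q = 617 × 0.0090 = 5.553 m/d
v_s = q/n_e = 5.553/0.29 = 19.15 m/d
L = v × T = 19.15 × 30 = 574.4 m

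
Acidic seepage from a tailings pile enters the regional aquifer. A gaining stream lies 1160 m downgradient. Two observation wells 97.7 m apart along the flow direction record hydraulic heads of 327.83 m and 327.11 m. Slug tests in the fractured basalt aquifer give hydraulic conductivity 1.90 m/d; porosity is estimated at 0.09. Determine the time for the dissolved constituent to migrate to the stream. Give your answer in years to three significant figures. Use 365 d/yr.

20.4 years

Hydraulic gradient i = (327.83 − 327.11) / 97.7 = 0.72 / 97.7 = 0.007369
Specific discharge q = 1.90 × 0.007369 = 0.01400 m/d
v_s = q/n_e = 0.01400/0.09 = 0.1556 m/d
t = L / v = 1160 / 0.1556 = 7456 d
   = 7456 / 365 = 20.4 yr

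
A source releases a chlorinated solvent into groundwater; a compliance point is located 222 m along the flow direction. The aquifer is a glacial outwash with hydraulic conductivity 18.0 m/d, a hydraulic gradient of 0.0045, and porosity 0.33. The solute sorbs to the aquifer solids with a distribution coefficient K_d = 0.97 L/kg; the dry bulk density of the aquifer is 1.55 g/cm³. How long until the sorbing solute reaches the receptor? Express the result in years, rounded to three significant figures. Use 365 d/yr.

Darcy flux q = K·i = 18.0 × 0.0045 = 0.08100 m/d
Average linear velocity = 0.08100 / 0.33 = 0.2455 m/d
Retardation R = 1 + ρ_b·K_d/n = 1 + 1.55×0.97/0.33 = 5.556
Contaminant velocity v_c = v/R = 0.2455/5.556 = 0.04418 m/d
t = L/v_c = 222/0.04418 = 5025 d
   = 5025/365 = 13.8 yr

13.8 years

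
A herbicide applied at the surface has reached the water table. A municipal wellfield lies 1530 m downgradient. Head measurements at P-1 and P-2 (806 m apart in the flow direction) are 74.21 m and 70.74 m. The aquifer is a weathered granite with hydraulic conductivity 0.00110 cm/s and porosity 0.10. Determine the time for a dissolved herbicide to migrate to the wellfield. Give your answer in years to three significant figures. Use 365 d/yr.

102 years

Hydraulic gradient i = (74.21 − 70.74) / 806 = 3.47 / 806 = 0.004305
K = 0.00110 cm/s × 864 = 0.9504 m/d
Darcy flux q = K·i = 0.9504 × 0.004305 = 0.004092 m/d
Average linear velocity = 0.004092 / 0.10 = 0.04092 m/d
t = L / v = 1530 / 0.04092 = 37390 d
   = 37390 / 365 = 102 yr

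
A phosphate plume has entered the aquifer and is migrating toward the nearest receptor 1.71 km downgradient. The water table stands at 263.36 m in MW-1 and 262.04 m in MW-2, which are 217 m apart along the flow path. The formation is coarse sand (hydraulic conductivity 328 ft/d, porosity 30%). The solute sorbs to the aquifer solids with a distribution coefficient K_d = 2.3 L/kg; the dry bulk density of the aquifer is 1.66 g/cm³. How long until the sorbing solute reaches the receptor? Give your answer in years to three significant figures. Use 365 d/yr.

31.7 years

Hydraulic gradient i = (263.36 − 262.04) / 217 = 1.32 / 217 = 0.006083
K = 328 ft/d × 0.3048 = 99.97 m/d
Darcy flux q = K·i = 99.97 × 0.006083 = 0.6081 m/d
Average linear velocity = 0.6081 / 0.30 = 2.027 m/d
Retardation R = 1 + ρ_b·K_d/n = 1 + 1.66×2.3/0.30 = 13.73
Contaminant velocity v_c = v/R = 2.027/13.73 = 0.1477 m/d
L = 1.71 km = 1710 m
t = L/v_c = 1710/0.1477 = 11580 d
   = 11580/365 = 31.7 yr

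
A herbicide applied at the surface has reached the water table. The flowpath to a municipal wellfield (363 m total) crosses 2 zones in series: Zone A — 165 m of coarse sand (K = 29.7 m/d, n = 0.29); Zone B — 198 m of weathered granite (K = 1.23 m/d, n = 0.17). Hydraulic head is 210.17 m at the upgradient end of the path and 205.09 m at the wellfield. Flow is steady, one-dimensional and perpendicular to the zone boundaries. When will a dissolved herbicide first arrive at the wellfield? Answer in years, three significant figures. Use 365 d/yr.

Total head drop ΔH = 210.17 − 205.09 = 5.08 m
Steady 1-D flow in series ⇒ the Darcy flux q is identical in every zone and the zone head losses add (resistances L/K in series).
Σ(L/K) = 165/29.7 + 198/1.23 = 5.556 + 161.0 = 166.5 d
q = ΔH / Σ(L/K) = 5.08 / 166.5 = 0.03050 m/d (same in every zone)
Zone A: v = q/n = 0.03050/0.29 = 0.1052 m/d → t_A = 165/0.1052 = 1569 d
Zone B: v = q/n = 0.03050/0.17 = 0.1794 m/d → t_B = 198/0.1794 = 1103 d
Total t = 1569 + 1103 = 2672 d
   = 2672 / 365 = 7.32 yr

7.32 years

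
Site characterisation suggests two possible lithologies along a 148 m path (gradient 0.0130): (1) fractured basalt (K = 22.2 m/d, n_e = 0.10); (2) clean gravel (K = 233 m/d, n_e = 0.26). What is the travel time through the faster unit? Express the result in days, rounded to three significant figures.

12.7 days

Unit 1 (fractured basalt): v = 22.2×0.013/0.10 = 2.886 m/d, t = 148/2.886 = 51.28 d
Unit 2 (clean gravel): v = 233×0.013/0.26 = 11.65 m/d, t = 148/11.65 = 12.70 d
Faster unit: t = 12.7 d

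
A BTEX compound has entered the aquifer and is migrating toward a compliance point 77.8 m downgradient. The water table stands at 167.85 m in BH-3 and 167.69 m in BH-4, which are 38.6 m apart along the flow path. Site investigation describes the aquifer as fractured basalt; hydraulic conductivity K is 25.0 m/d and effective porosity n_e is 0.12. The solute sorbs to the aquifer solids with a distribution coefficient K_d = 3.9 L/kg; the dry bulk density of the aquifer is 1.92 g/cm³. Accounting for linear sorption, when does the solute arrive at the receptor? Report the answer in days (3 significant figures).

Hydraulic gradient i = (167.85 − 167.69) / 38.6 = 0.16 / 38.6 = 0.004145
Darcy flux q = K·i = 25.0 × 0.004145 = 0.1036 m/d
v = Ki/n = 25.0·0.004145/0.12 = 0.8636 m/d
Retardation R = 1 + ρ_b·K_d/n = 1 + 1.92×3.9/0.12 = 63.40
Contaminant velocity v_c = v/R = 0.8636/63.40 = 0.01362 m/d
t = L/v_c = 77.8/0.01362 = 5712 d

5710 days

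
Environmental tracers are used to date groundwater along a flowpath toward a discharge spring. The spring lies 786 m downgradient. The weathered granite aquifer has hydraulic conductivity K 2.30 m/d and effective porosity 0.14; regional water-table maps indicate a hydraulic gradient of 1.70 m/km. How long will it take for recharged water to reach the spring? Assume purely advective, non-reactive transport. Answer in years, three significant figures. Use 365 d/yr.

77.1 years

q = Ki = 2.30 × 0.0017 = 0.003910 m/d
v = Ki/n = 2.30·0.0017/0.14 = 0.02793 m/d
t = L / v = 786 / 0.02793 = 28140 d
   = 28140 / 365 = 77.1 yr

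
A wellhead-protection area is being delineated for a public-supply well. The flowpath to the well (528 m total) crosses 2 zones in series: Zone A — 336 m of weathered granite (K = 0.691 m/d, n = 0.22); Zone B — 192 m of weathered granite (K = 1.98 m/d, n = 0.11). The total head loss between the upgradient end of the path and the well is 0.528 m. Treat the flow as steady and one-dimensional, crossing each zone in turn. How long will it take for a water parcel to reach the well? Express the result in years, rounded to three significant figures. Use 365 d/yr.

288 years

Steady 1-D flow in series ⇒ the Darcy flux q is identical in every zone and the zone head losses add (resistances L/K in series).
Σ(L/K) = 336/0.691 + 192/1.98 = 486.3 + 96.97 = 583.2 d
q = ΔH / Σ(L/K) = 0.528 / 583.2 = 9.053e-4 m/d (same in every zone)
Zone A: v = q/n = 9.053e-4/0.22 = 0.004115 m/d → t_A = 336/0.004115 = 81650 d
Zone B: v = q/n = 9.053e-4/0.11 = 0.008230 m/d → t_B = 192/0.008230 = 23330 d
Total t = 81650 + 23330 = 105000 d
   = 105000 / 365 = 288 yr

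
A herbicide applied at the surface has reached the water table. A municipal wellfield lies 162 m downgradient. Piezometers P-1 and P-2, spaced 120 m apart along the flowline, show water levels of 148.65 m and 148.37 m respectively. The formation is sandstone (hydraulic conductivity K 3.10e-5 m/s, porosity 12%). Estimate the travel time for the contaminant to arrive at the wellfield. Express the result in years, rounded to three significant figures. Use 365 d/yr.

Hydraulic gradient i = (148.65 − 148.37) / 120 = 0.28 / 120 = 0.002333
K = 3.10e-5 m/s × 86400 s/d = 2.678 m/d
q = Ki = 2.678 × 0.002333 = 0.006250 m/d
Seepage velocity v = q / n = 0.006250 / 0.12 = 0.05208 m/d
t = L / v = 162 / 0.05208 = 3111 d
   = 3111 / 365 = 8.52 yr

8.52 years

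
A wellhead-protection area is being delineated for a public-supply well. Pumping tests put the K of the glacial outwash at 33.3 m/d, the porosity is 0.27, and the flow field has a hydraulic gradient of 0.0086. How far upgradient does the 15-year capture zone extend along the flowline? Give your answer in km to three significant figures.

q = Ki = 33.3 × 0.0086 = 0.2864 m/d
Average linear velocity = 0.2864 / 0.27 = 1.061 m/d
T = 15 yr × 365 = 5475 d
L = v × T = 1.061 × 5475 = 5807 m
   = 5.81 km

5.81 km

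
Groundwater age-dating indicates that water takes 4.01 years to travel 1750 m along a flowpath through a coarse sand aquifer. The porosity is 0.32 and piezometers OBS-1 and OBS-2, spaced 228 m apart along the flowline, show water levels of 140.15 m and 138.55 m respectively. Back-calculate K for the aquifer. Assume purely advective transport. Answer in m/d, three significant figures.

Hydraulic gradient i = (140.15 − 138.55) / 228 = 1.60 / 228 = 0.007018
t = 4.01 years = 1464 d
v = L / t = 1750 / 1464 = 1.196 m/d
K = v · n / i = 1.196 × 0.32 / 0.007018 = 54.5 m/d

54.5 m/d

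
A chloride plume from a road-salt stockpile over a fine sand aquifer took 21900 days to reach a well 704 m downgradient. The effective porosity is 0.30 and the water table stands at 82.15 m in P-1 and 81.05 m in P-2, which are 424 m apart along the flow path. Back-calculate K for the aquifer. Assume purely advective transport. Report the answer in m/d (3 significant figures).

3.72 m/d

Hydraulic gradient i = (82.15 − 81.05) / 424 = 1.10 / 424 = 0.002594
v = L / t = 704 / 21900 = 0.03215 m/d
K = v · n / i = 0.03215 × 0.30 / 0.002594 = 3.72 m/d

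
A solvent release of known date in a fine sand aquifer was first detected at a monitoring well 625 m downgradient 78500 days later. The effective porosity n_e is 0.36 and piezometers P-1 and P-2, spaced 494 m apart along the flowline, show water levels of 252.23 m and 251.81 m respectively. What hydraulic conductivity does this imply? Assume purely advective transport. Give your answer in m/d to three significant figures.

Hydraulic gradient i = (252.23 − 251.81) / 494 = 0.42 / 494 = 8.502e-4
v = L / t = 625 / 78500 = 0.007962 m/d
K = v · n / i = 0.007962 × 0.36 / 8.502e-4 = 3.37 m/d

3.37 m/d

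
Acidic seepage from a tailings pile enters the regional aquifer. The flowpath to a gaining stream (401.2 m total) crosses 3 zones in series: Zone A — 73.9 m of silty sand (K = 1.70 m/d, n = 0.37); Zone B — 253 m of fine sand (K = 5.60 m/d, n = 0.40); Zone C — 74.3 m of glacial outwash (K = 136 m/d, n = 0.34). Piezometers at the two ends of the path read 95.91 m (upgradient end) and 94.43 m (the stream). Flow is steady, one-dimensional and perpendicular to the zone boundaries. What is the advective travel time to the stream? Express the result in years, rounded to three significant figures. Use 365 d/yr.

25.4 years

Total head drop ΔH = 95.91 − 94.43 = 1.48 m
Steady 1-D flow in series ⇒ the Darcy flux q is identical in every zone and the zone head losses add (resistances L/K in series).
Σ(L/K) = 73.9/1.70 + 253/5.60 + 74.3/136 = 43.47 + 45.18 + 0.5463 = 89.20 d
q = ΔH / Σ(L/K) = 1.48 / 89.20 = 0.01659 m/d (same in every zone)
Zone A: v = q/n = 0.01659/0.37 = 0.04485 m/d → t_A = 73.9/0.04485 = 1648 d
Zone B: v = q/n = 0.01659/0.40 = 0.04148 m/d → t_B = 253/0.04148 = 6099 d
Zone C: v = q/n = 0.01659/0.34 = 0.04880 m/d → t_C = 74.3/0.04880 = 1522 d
Total t = 1648 + 6099 + 1522 = 9269 d
   = 9269 / 365 = 25.4 yr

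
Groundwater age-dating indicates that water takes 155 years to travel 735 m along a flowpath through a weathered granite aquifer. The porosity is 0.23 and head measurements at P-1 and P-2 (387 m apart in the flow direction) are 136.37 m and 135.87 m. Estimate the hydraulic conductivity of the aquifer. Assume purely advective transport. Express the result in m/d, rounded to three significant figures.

2.31 m/d

Hydraulic gradient i = (136.37 − 135.87) / 387 = 0.50 / 387 = 0.001292
t = 155 years = 56580 d
v = L / t = 735 / 56580 = 0.01299 m/d
K = v · n / i = 0.01299 × 0.23 / 0.001292 = 2.31 m/d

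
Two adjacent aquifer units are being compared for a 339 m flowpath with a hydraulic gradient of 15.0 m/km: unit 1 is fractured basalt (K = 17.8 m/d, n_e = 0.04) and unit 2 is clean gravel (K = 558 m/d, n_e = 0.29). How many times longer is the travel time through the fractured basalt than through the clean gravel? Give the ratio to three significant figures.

Unit 1 (fractured basalt): v = 17.8×0.015/0.04 = 6.675 m/d, t = 339/6.675 = 50.79 d
Unit 2 (clean gravel): v = 558×0.015/0.29 = 28.86 m/d, t = 339/28.86 = 11.75 d
t(fractured basalt) / t(clean gravel) = 50.79/11.75 = 4.32

4.32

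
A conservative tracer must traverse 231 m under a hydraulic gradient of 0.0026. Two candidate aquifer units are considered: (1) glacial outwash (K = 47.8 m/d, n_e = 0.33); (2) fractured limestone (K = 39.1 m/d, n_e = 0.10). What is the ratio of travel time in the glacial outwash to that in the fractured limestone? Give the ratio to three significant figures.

Unit 1 (glacial outwash): v = 47.8×0.0026/0.33 = 0.3766 m/d, t = 231/0.3766 = 613.4 d
Unit 2 (fractured limestone): v = 39.1×0.0026/0.10 = 1.017 m/d, t = 231/1.017 = 227.2 d
t(glacial outwash) / t(fractured limestone) = 613.4/227.2 = 2.70

2.70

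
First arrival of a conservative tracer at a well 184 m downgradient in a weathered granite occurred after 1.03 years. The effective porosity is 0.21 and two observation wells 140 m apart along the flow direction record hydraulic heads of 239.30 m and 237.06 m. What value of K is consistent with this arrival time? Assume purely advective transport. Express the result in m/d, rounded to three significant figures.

Hydraulic gradient i = (239.30 − 237.06) / 140 = 2.24 / 140 = 0.01600
t = 1.03 years = 376.0 d
v = L / t = 184 / 376.0 = 0.4894 m/d
K = v · n / i = 0.4894 × 0.21 / 0.01600 = 6.42 m/d

6.42 m/d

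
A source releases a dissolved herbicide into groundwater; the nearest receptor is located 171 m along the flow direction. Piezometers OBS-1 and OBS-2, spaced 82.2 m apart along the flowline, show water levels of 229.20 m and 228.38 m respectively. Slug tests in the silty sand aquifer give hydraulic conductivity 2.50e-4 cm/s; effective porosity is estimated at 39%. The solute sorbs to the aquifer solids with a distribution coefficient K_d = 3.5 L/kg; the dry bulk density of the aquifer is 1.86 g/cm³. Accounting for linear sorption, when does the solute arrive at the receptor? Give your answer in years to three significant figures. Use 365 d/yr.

Hydraulic gradient i = (229.20 − 228.38) / 82.2 = 0.82 / 82.2 = 0.009976
K = 2.50e-4 cm/s × 864 = 0.2160 m/d
q = Ki = 0.2160 × 0.009976 = 0.002155 m/d
Seepage velocity v = q / n = 0.002155 / 0.39 = 0.005525 m/d
Retardation R = 1 + ρ_b·K_d/n = 1 + 1.86×3.5/0.39 = 17.69
Contaminant velocity v_c = v/R = 0.005525/17.69 = 3.123e-4 m/d
t = L/v_c = 171/3.123e-4 = 547600 d
   = 547600/365 = 1500 yr

1500 years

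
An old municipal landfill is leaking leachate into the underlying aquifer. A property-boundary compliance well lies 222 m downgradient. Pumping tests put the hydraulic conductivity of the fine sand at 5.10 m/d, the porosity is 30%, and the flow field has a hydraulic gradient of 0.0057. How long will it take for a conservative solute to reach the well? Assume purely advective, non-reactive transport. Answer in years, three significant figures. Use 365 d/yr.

Specific discharge q = 5.10 × 0.0057 = 0.02907 m/d
v_s = q/n_e = 0.02907/0.30 = 0.09690 m/d
t = L / v = 222 / 0.09690 = 2291 d
   = 2291 / 365 = 6.28 yr

6.28 years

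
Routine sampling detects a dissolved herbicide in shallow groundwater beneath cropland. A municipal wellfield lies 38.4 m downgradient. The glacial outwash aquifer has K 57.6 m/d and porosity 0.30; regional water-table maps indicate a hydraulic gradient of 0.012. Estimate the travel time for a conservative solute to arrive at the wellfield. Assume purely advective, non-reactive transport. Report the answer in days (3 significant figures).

16.7 days

q = Ki = 57.6 × 0.012 = 0.6912 m/d
Average linear velocity = 0.6912 / 0.30 = 2.304 m/d
t = L / v = 38.4 / 2.304 = 16.67 d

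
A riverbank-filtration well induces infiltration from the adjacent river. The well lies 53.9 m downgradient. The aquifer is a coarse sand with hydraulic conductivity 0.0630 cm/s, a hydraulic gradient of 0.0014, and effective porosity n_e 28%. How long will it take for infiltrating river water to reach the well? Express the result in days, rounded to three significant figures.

K = 0.0630 cm/s × 864 = 54.43 m/d
Specific discharge q = 54.43 × 0.0014 = 0.07620 m/d
v = Ki/n = 54.43·0.0014/0.28 = 0.2722 m/d
t = L / v = 53.9 / 0.2722 = 198.0 d

198 days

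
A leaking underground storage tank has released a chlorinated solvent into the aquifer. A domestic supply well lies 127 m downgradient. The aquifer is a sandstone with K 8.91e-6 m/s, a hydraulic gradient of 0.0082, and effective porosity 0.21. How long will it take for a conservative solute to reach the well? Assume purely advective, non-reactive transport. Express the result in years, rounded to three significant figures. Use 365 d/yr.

11.6 years

K = 8.91e-6 m/s × 86400 s/d = 0.7698 m/d
Darcy flux q = K·i = 0.7698 × 0.0082 = 0.006313 m/d
v = Ki/n = 0.7698·0.0082/0.21 = 0.03006 m/d
t = L / v = 127 / 0.03006 = 4225 d
   = 4225 / 365 = 11.6 yr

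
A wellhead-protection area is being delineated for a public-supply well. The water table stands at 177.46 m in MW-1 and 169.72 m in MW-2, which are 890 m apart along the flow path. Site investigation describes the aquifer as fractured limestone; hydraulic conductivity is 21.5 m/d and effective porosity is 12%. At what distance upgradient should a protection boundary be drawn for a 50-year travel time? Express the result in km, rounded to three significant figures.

28.4 km

Hydraulic gradient i = (177.46 − 169.72) / 890 = 7.74 / 890 = 0.008697
q = Ki = 21.5 × 0.008697 = 0.1870 m/d
Average linear velocity = 0.1870 / 0.12 = 1.558 m/d
T = 50 yr × 365 = 18250 d
L = v × T = 1.558 × 18250 = 28440 m
   = 28.4 km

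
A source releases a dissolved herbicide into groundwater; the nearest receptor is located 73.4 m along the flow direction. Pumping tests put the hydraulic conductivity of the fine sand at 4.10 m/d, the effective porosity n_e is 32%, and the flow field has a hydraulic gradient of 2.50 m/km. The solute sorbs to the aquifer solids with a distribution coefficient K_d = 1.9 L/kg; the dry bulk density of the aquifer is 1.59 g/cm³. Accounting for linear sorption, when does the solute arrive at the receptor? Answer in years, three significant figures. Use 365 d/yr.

65.5 years

q = Ki = 4.10 × 0.0025 = 0.01025 m/d
v_s = q/n_e = 0.01025/0.32 = 0.03203 m/d
Retardation R = 1 + ρ_b·K_d/n = 1 + 1.59×1.9/0.32 = 10.44
Contaminant velocity v_c = v/R = 0.03203/10.44 = 0.003068 m/d
t = L/v_c = 73.4/0.003068 = 23920 d
   = 23920/365 = 65.5 yr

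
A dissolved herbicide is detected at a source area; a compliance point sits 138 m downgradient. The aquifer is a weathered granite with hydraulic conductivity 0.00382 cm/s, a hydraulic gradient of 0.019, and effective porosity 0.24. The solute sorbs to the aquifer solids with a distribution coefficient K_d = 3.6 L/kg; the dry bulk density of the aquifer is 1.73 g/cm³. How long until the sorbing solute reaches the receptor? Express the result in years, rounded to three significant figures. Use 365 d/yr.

39.0 years

K = 0.00382 cm/s × 864 = 3.300 m/d
Darcy flux q = K·i = 3.300 × 0.019 = 0.06271 m/d
Average linear velocity = 0.06271 / 0.24 = 0.2613 m/d
Retardation R = 1 + ρ_b·K_d/n = 1 + 1.73×3.6/0.24 = 26.95
Contaminant velocity v_c = v/R = 0.2613/26.95 = 0.009695 m/d
t = L/v_c = 138/0.009695 = 14230 d
   = 14230/365 = 39.0 yr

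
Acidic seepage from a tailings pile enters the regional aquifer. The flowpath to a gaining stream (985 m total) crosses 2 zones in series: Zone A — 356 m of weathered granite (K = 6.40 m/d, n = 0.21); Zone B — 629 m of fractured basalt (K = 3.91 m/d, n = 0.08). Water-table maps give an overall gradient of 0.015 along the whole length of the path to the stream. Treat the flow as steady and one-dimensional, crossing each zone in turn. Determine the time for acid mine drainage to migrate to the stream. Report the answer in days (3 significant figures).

1830 days

Continuity: the same q passes through each zone, so ΔH = q·Σ(L_j/K_j) — the zones act as resistances in series.
Σ(L/K) = 356/6.40 + 629/3.91 = 55.63 + 160.9 = 216.5 d
K_eq = L_total / Σ(L/K) = 985 / 216.5 = 4.550 m/d
q = K_eq · i = 4.550 × 0.015 = 0.06825 m/d (same in every zone)
Zone A: v = q/n = 0.06825/0.21 = 0.3250 m/d → t_A = 356/0.3250 = 1095 d
Zone B: v = q/n = 0.06825/0.08 = 0.8531 m/d → t_B = 629/0.8531 = 737.3 d
Total t = 1095 + 737.3 = 1833 d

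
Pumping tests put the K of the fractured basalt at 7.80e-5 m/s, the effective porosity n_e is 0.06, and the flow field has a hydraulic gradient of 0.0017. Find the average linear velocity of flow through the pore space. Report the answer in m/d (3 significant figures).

K = 7.80e-5 m/s × 86400 s/d = 6.739 m/d
q = Ki = 6.739 × 0.0017 = 0.01146 m/d
v = Ki/n = 6.739·0.0017/0.06 = 0.1909 m/d

0.191 m/d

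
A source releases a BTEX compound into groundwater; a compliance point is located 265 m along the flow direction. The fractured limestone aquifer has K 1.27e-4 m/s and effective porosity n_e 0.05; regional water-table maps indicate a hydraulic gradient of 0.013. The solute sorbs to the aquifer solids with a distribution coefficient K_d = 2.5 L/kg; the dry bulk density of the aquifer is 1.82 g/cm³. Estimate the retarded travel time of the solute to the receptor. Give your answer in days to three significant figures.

K = 1.27e-4 m/s × 86400 s/d = 10.97 m/d
Darcy flux q = K·i = 10.97 × 0.013 = 0.1426 m/d
Seepage velocity v = q / n = 0.1426 / 0.05 = 2.853 m/d
Retardation R = 1 + ρ_b·K_d/n = 1 + 1.82×2.5/0.05 = 92.00
Contaminant velocity v_c = v/R = 2.853/92.00 = 0.03101 m/d
t = L/v_c = 265/0.03101 = 8546 d

8550 days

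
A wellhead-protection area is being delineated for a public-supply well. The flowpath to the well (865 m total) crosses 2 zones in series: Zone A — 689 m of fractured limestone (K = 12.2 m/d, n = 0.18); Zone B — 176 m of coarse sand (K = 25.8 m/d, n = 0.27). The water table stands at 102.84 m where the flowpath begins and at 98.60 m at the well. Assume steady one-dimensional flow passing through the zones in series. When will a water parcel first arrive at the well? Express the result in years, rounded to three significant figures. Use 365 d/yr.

Total head drop ΔH = 102.84 − 98.60 = 4.24 m
Continuity: the same q passes through each zone, so ΔH = q·Σ(L_j/K_j) — the zones act as resistances in series.
Σ(L/K) = 689/12.2 + 176/25.8 = 56.48 + 6.822 = 63.30 d
q = ΔH / Σ(L/K) = 4.24 / 63.30 = 0.06699 m/d (same in every zone)
Zone A: v = q/n = 0.06699/0.18 = 0.3721 m/d → t_A = 689/0.3721 = 1851 d
Zone B: v = q/n = 0.06699/0.27 = 0.2481 m/d → t_B = 176/0.2481 = 709.4 d
Total t = 1851 + 709.4 = 2561 d
   = 2561 / 365 = 7.02 yr

7.02 years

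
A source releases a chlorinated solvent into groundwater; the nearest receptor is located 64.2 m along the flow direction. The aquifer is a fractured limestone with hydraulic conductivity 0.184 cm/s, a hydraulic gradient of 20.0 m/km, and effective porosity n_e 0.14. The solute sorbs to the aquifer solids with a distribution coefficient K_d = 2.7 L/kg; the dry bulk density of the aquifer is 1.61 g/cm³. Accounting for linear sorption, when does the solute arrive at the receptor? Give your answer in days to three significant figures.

K = 0.184 cm/s × 864 = 159.0 m/d
q = Ki = 159.0 × 0.020 = 3.180 m/d
Average linear velocity = 3.180 / 0.14 = 22.71 m/d
Retardation R = 1 + ρ_b·K_d/n = 1 + 1.61×2.7/0.14 = 32.05
Contaminant velocity v_c = v/R = 22.71/32.05 = 0.7086 m/d
t = L/v_c = 64.2/0.7086 = 90.60 d

90.6 days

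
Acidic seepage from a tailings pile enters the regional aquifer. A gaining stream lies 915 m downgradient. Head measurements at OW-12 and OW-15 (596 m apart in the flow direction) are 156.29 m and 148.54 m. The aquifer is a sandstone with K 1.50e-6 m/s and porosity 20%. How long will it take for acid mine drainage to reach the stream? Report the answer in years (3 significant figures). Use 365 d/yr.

298 years

Hydraulic gradient i = (156.29 − 148.54) / 596 = 7.75 / 596 = 0.01300
K = 1.50e-6 m/s × 86400 s/d = 0.1296 m/d
Specific discharge q = 0.1296 × 0.01300 = 0.001685 m/d
v = Ki/n = 0.1296·0.01300/0.20 = 0.008426 m/d
t = L / v = 915 / 0.008426 = 108600 d
   = 108600 / 365 = 298 yr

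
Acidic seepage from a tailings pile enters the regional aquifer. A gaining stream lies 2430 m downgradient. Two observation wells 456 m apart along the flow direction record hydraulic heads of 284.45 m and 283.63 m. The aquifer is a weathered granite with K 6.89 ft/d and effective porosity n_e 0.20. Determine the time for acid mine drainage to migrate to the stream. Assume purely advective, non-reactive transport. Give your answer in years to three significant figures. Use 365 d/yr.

353 years

Hydraulic gradient i = (284.45 − 283.63) / 456 = 0.82 / 456 = 0.001798
K = 6.89 ft/d × 0.3048 = 2.100 m/d
q = Ki = 2.100 × 0.001798 = 0.003776 m/d
v = Ki/n = 2.100·0.001798/0.20 = 0.01888 m/d
t = L / v = 2430 / 0.01888 = 128700 d
   = 128700 / 365 = 353 yr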